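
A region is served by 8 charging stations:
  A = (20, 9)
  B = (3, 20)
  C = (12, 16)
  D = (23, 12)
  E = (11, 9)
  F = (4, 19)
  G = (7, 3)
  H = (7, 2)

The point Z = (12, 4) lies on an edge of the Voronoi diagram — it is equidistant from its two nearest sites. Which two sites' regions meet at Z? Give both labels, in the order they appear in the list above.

Squared distances from Z to each site:
|ZA|² = (12−20)² + (4−9)² = 64 + 25 = 89
|ZB|² = (12−3)² + (4−20)² = 81 + 256 = 337
|ZC|² = (12−12)² + (4−16)² = 0 + 144 = 144
|ZD|² = (12−23)² + (4−12)² = 121 + 64 = 185
|ZE|² = (12−11)² + (4−9)² = 1 + 25 = 26
|ZF|² = (12−4)² + (4−19)² = 64 + 225 = 289
|ZG|² = (12−7)² + (4−3)² = 25 + 1 = 26
|ZH|² = (12−7)² + (4−2)² = 25 + 4 = 29
Z is equidistant from E and G (both at squared distance 26), and every other site is strictly farther — so Z lies on the E–G Voronoi edge.

E and G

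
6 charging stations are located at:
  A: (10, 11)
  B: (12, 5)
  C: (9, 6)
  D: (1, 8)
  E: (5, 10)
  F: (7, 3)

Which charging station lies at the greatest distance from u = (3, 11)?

B

Since √ is increasing, it suffices to compare squared distances:
|uA|² = (3−10)² + (11−11)² = 49 + 0 = 49
|uB|² = (3−12)² + (11−5)² = 81 + 36 = 117
|uC|² = (3−9)² + (11−6)² = 36 + 25 = 61
|uD|² = (3−1)² + (11−8)² = 4 + 9 = 13
|uE|² = (3−5)² + (11−10)² = 4 + 1 = 5
|uF|² = (3−7)² + (11−3)² = 16 + 64 = 80
The largest is to B.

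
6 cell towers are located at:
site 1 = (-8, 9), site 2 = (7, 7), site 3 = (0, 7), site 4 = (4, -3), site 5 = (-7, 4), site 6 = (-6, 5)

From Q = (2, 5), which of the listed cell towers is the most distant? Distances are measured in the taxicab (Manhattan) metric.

d(Q, site 1) = 10 + 4 = 14
d(Q, site 2) = 5 + 2 = 7
d(Q, site 3) = 2 + 2 = 4
d(Q, site 4) = 2 + 8 = 10
d(Q, site 5) = 9 + 1 = 10
d(Q, site 6) = 8 + 0 = 8
The largest is to site 1.

site 1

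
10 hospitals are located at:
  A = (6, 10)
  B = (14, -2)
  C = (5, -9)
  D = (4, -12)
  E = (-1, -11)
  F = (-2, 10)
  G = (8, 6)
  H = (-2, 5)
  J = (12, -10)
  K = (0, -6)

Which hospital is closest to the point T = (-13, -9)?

Since √ is increasing, it suffices to compare squared distances:
|TA|² = (-13−6)² + (-9−10)² = 361 + 361 = 722
|TB|² = (-13−14)² + (-9−(-2))² = 729 + 49 = 778
|TC|² = (-13−5)² + (-9−(-9))² = 324 + 0 = 324
|TD|² = (-13−4)² + (-9−(-12))² = 289 + 9 = 298
|TE|² = (-13−(-1))² + (-9−(-11))² = 144 + 4 = 148
|TF|² = (-13−(-2))² + (-9−10)² = 121 + 361 = 482
|TG|² = (-13−8)² + (-9−6)² = 441 + 225 = 666
|TH|² = (-13−(-2))² + (-9−5)² = 121 + 196 = 317
|TJ|² = (-13−12)² + (-9−(-10))² = 625 + 1 = 626
|TK|² = (-13−0)² + (-9−(-6))² = 169 + 9 = 178
The smallest is to E, so T lies in the Voronoi region of E.

E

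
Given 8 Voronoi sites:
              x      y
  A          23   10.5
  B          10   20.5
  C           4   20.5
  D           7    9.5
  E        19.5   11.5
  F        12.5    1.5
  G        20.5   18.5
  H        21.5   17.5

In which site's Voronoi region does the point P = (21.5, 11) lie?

A

Squared Euclidean distances:
|PA|² = 2.25 + 0.25 = 2.5
|PB|² = 132.25 + 90.25 = 222.5
|PC|² = 306.25 + 90.25 = 396.5
|PD|² = 210.25 + 2.25 = 212.5
|PE|² = 4 + 0.25 = 4.25
|PF|² = 81 + 90.25 = 171.25
|PG|² = 1 + 56.25 = 57.25
|PH|² = 0 + 42.25 = 42.25
A is nearest.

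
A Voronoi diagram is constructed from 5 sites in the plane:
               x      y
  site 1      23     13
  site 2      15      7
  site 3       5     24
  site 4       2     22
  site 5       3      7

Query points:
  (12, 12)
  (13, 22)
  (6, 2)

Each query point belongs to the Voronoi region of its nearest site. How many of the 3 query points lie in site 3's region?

1

(12, 12) — d² to each: site 1:122, site 2:34, site 3:193, site 4:200, site 5:106 → nearest is site 2
(13, 22) — d² to each: site 1:181, site 2:229, site 3:68, site 4:121, site 5:325 → nearest is site 3
(6, 2) — d² to each: site 1:410, site 2:106, site 3:485, site 4:416, site 5:34 → nearest is site 5
1 of the 3 points has site 3 as nearest.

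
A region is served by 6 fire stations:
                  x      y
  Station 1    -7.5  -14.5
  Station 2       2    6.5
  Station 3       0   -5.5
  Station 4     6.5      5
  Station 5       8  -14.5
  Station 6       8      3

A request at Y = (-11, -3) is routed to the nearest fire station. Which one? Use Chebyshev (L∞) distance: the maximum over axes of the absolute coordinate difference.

Station 3

d(Y, Station 1) = max(3.5, 11.5) = 11.5
d(Y, Station 2) = max(13, 9.5) = 13
d(Y, Station 3) = max(11, 2.5) = 11
d(Y, Station 4) = max(17.5, 8) = 17.5
d(Y, Station 5) = max(19, 11.5) = 19
d(Y, Station 6) = max(19, 6) = 19
The smallest is to Station 3, so Y lies in the Voronoi region of Station 3.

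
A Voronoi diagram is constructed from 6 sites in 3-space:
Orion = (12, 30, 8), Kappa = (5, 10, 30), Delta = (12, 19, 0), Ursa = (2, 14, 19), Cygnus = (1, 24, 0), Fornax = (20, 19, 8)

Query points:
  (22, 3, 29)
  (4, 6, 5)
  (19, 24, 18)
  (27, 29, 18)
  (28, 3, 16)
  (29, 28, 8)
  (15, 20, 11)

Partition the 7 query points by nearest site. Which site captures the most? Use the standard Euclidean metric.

(22, 3, 29) — d² to each: Orion:1270, Kappa:339, Delta:1197, Ursa:621, Cygnus:1723, Fornax:701 → nearest is Kappa
(4, 6, 5) — d² to each: Orion:649, Kappa:642, Delta:258, Ursa:264, Cygnus:358, Fornax:434 → nearest is Delta
(19, 24, 18) — d² to each: Orion:185, Kappa:536, Delta:398, Ursa:390, Cygnus:648, Fornax:126 → nearest is Fornax
(27, 29, 18) — d² to each: Orion:326, Kappa:989, Delta:649, Ursa:851, Cygnus:1025, Fornax:249 → nearest is Fornax
(28, 3, 16) — d² to each: Orion:1049, Kappa:774, Delta:768, Ursa:806, Cygnus:1426, Fornax:384 → nearest is Fornax
(29, 28, 8) — d² to each: Orion:293, Kappa:1384, Delta:434, Ursa:1046, Cygnus:864, Fornax:162 → nearest is Fornax
(15, 20, 11) — d² to each: Orion:118, Kappa:561, Delta:131, Ursa:269, Cygnus:333, Fornax:35 → nearest is Fornax
Tally — Kappa:1, Delta:1, Fornax:5. Fornax captures the most (5).

Fornax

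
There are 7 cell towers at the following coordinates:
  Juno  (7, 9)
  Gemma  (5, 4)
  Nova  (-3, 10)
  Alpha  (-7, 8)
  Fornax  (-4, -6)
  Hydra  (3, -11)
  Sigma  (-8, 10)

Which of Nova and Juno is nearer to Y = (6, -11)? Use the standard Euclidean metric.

Juno

Compare squared distances:
d²(Y, Nova) = (6−(-3))² + (-11−10)² = 81 + 441 = 522
d²(Y, Juno) = (6−7)² + (-11−9)² = 1 + 400 = 401
522 > 401, so Juno is closer.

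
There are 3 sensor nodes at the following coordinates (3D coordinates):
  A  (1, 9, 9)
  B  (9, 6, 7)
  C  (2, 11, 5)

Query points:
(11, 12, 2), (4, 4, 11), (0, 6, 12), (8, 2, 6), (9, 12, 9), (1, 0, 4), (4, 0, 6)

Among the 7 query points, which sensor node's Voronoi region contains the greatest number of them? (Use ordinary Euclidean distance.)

(11, 12, 2) — d² to each: A:158, B:65, C:91 → nearest is B
(4, 4, 11) — d² to each: A:38, B:45, C:89 → nearest is A
(0, 6, 12) — d² to each: A:19, B:106, C:78 → nearest is A
(8, 2, 6) — d² to each: A:107, B:18, C:118 → nearest is B
(9, 12, 9) — d² to each: A:73, B:40, C:66 → nearest is B
(1, 0, 4) — d² to each: A:106, B:109, C:123 → nearest is A
(4, 0, 6) — d² to each: A:99, B:62, C:126 → nearest is B
Tally — A:3, B:4. B captures the most (4).

B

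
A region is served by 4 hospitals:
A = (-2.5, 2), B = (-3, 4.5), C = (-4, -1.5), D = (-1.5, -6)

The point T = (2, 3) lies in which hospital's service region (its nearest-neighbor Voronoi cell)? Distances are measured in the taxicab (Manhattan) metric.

A

d(T,A) = |2−(-2.5)| + |3−2| = 4.5 + 1 = 5.5
d(T,B) = |2−(-3)| + |3−4.5| = 5 + 1.5 = 6.5
d(T,C) = |2−(-4)| + |3−(-1.5)| = 6 + 4.5 = 10.5
d(T,D) = |2−(-1.5)| + |3−(-6)| = 3.5 + 9 = 12.5
The smallest is to A, so T lies in the Voronoi region of A.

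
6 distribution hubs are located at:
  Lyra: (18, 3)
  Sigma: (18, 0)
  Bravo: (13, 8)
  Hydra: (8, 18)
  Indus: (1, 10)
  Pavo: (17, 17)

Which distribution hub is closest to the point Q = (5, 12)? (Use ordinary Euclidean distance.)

Squared Euclidean distances:
d²(Q, Lyra) = (5−18)² + (12−3)² = 169 + 81 = 250
d²(Q, Sigma) = (5−18)² + (12−0)² = 169 + 144 = 313
d²(Q, Bravo) = (5−13)² + (12−8)² = 64 + 16 = 80
d²(Q, Hydra) = (5−8)² + (12−18)² = 9 + 36 = 45
d²(Q, Indus) = (5−1)² + (12−10)² = 16 + 4 = 20
d²(Q, Pavo) = (5−17)² + (12−17)² = 144 + 25 = 169
The smallest is to Indus, so Q lies in the Voronoi region of Indus.

Indus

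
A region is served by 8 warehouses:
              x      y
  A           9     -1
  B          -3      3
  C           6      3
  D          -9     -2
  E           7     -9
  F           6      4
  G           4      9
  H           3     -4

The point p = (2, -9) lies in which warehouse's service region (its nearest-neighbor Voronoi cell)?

Compare squared distances (the ordering matches that of the actual distances):
|pA|² = 49 + 64 = 113
|pB|² = 25 + 144 = 169
|pC|² = 16 + 144 = 160
|pD|² = 121 + 49 = 170
|pE|² = 25 + 0 = 25
|pF|² = 16 + 169 = 185
|pG|² = 4 + 324 = 328
|pH|² = 1 + 25 = 26
The smallest is to E, so p lies in the Voronoi region of E.

E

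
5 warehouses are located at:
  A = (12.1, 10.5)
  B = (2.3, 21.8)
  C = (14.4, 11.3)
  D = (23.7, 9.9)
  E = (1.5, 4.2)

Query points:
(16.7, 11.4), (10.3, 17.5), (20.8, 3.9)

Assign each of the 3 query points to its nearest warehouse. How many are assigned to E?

0

(16.7, 11.4) — d² to each: A:21.97, B:315.52, C:5.3, D:51.25, E:282.88 → nearest is C
(10.3, 17.5) — d² to each: A:52.24, B:82.49, C:55.25, D:237.32, E:254.33 → nearest is A
(20.8, 3.9) — d² to each: A:119.25, B:662.66, C:95.72, D:44.41, E:372.58 → nearest is D
0 of the 3 points have E as nearest.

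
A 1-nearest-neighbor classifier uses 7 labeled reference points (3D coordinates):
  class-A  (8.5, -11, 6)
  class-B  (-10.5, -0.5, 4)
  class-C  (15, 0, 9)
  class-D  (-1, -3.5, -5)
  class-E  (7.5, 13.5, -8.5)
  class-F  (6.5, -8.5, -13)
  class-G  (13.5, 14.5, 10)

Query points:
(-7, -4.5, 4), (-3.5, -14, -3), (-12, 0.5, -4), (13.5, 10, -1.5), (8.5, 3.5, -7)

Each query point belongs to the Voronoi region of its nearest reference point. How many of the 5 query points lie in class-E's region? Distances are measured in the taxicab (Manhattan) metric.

(-7, -4.5, 4) — d to each: class-A:24, class-B:7.5, class-C:31.5, class-D:16, class-E:45, class-F:34.5, class-G:45.5 → nearest is class-B
(-3.5, -14, -3) — d to each: class-A:24, class-B:27.5, class-C:44.5, class-D:15, class-E:44, class-F:25.5, class-G:58.5 → nearest is class-D
(-12, 0.5, -4) — d to each: class-A:42, class-B:10.5, class-C:40.5, class-D:16, class-E:37, class-F:36.5, class-G:53.5 → nearest is class-B
(13.5, 10, -1.5) — d to each: class-A:33.5, class-B:40, class-C:22, class-D:31.5, class-E:16.5, class-F:37, class-G:16 → nearest is class-G
(8.5, 3.5, -7) — d to each: class-A:27.5, class-B:34, class-C:26, class-D:18.5, class-E:12.5, class-F:20, class-G:33 → nearest is class-E
1 of the 5 points has class-E as nearest.

1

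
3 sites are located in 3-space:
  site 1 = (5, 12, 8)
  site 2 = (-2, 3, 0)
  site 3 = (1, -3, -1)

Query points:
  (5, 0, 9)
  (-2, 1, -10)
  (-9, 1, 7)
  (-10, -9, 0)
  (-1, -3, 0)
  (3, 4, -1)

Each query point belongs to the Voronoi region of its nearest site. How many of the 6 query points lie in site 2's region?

3

(5, 0, 9) — d² to each: site 1:145, site 2:139, site 3:125 → nearest is site 3
(-2, 1, -10) — d² to each: site 1:494, site 2:104, site 3:106 → nearest is site 2
(-9, 1, 7) — d² to each: site 1:318, site 2:102, site 3:180 → nearest is site 2
(-10, -9, 0) — d² to each: site 1:730, site 2:208, site 3:158 → nearest is site 3
(-1, -3, 0) — d² to each: site 1:325, site 2:37, site 3:5 → nearest is site 3
(3, 4, -1) — d² to each: site 1:149, site 2:27, site 3:53 → nearest is site 2
3 of the 6 points have site 2 as nearest.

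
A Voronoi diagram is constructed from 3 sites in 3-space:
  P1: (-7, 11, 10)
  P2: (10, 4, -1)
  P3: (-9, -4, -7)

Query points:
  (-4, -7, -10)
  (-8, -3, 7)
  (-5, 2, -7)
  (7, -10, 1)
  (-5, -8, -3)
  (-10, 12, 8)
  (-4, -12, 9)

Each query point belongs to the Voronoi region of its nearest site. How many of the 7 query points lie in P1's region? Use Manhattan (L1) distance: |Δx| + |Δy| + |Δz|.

2

(-4, -7, -10) — d to each: P1:41, P2:34, P3:11 → nearest is P3
(-8, -3, 7) — d to each: P1:18, P2:33, P3:16 → nearest is P3
(-5, 2, -7) — d to each: P1:28, P2:23, P3:10 → nearest is P3
(7, -10, 1) — d to each: P1:44, P2:19, P3:30 → nearest is P2
(-5, -8, -3) — d to each: P1:34, P2:29, P3:12 → nearest is P3
(-10, 12, 8) — d to each: P1:6, P2:37, P3:32 → nearest is P1
(-4, -12, 9) — d to each: P1:27, P2:40, P3:29 → nearest is P1
2 of the 7 points have P1 as nearest.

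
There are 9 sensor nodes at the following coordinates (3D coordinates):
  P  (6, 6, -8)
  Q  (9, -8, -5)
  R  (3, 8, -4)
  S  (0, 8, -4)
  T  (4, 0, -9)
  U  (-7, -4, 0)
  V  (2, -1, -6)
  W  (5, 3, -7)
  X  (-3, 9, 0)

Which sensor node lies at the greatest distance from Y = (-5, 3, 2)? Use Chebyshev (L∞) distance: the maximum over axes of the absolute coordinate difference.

d(Y,P) = max(11, 3, 10) = 11
d(Y,Q) = max(14, 11, 7) = 14
d(Y,R) = max(8, 5, 6) = 8
d(Y,S) = max(5, 5, 6) = 6
d(Y,T) = max(9, 3, 11) = 11
d(Y,U) = max(2, 7, 2) = 7
d(Y,V) = max(7, 4, 8) = 8
d(Y,W) = max(10, 0, 9) = 10
d(Y,X) = max(2, 6, 2) = 6
The largest is to Q.

Q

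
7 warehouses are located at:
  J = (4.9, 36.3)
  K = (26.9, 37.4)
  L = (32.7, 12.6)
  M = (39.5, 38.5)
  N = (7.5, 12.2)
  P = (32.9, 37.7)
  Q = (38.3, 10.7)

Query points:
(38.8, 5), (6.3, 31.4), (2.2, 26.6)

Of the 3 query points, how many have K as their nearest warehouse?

(38.8, 5) — d² to each: J:2128.9, K:1191.37, L:94.97, M:1122.74, N:1031.53, P:1104.1, Q:32.74 → nearest is Q
(6.3, 31.4) — d² to each: J:25.97, K:460.36, L:1050.4, M:1152.65, N:370.08, P:747.25, Q:1452.49 → nearest is J
(2.2, 26.6) — d² to each: J:101.38, K:726.73, L:1126.25, M:1532.9, N:235.45, P:1065.7, Q:1556.02 → nearest is J
0 of the 3 points have K as nearest.

0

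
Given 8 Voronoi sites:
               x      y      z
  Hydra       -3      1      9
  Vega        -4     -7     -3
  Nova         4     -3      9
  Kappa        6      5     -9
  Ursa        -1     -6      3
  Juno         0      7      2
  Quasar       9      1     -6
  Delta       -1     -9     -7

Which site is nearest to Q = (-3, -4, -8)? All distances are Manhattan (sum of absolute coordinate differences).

Delta

d(Q, Hydra) = |-3−(-3)| + |-4−1| + |-8−9| = 0 + 5 + 17 = 22
d(Q, Vega) = |-3−(-4)| + |-4−(-7)| + |-8−(-3)| = 1 + 3 + 5 = 9
d(Q, Nova) = |-3−4| + |-4−(-3)| + |-8−9| = 7 + 1 + 17 = 25
d(Q, Kappa) = |-3−6| + |-4−5| + |-8−(-9)| = 9 + 9 + 1 = 19
d(Q, Ursa) = |-3−(-1)| + |-4−(-6)| + |-8−3| = 2 + 2 + 11 = 15
d(Q, Juno) = |-3−0| + |-4−7| + |-8−2| = 3 + 11 + 10 = 24
d(Q, Quasar) = |-3−9| + |-4−1| + |-8−(-6)| = 12 + 5 + 2 = 19
d(Q, Delta) = |-3−(-1)| + |-4−(-9)| + |-8−(-7)| = 2 + 5 + 1 = 8
The smallest is to Delta, so Q lies in the Voronoi region of Delta.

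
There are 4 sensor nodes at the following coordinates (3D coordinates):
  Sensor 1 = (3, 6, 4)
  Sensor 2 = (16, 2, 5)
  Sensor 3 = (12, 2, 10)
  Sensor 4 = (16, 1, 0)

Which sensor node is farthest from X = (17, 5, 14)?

Compare squared distances (the ordering matches that of the actual distances):
d²(X, Sensor 1) = (17−3)² + (5−6)² + (14−4)² = 196 + 1 + 100 = 297
d²(X, Sensor 2) = (17−16)² + (5−2)² + (14−5)² = 1 + 9 + 81 = 91
d²(X, Sensor 3) = (17−12)² + (5−2)² + (14−10)² = 25 + 9 + 16 = 50
d²(X, Sensor 4) = (17−16)² + (5−1)² + (14−0)² = 1 + 16 + 196 = 213
The largest is to Sensor 1.

Sensor 1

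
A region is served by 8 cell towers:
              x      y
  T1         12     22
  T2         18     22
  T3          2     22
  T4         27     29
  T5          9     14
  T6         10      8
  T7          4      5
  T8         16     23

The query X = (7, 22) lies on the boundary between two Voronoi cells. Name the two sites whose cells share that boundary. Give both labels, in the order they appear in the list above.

T1 and T3

Squared distances from X to each site:
|XT1|² = (7−12)² + (22−22)² = 25 + 0 = 25
|XT2|² = (7−18)² + (22−22)² = 121 + 0 = 121
|XT3|² = (7−2)² + (22−22)² = 25 + 0 = 25
|XT4|² = (7−27)² + (22−29)² = 400 + 49 = 449
|XT5|² = (7−9)² + (22−14)² = 4 + 64 = 68
|XT6|² = (7−10)² + (22−8)² = 9 + 196 = 205
|XT7|² = (7−4)² + (22−5)² = 9 + 289 = 298
|XT8|² = (7−16)² + (22−23)² = 81 + 1 = 82
X is equidistant from T1 and T3 (both at squared distance 25), and every other site is strictly farther — so X lies on the T1–T3 Voronoi edge.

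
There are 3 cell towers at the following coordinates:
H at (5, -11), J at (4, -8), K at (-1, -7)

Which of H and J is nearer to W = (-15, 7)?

Compare squared distances:
|WH|² = (-15−5)² + (7−(-11))² = 400 + 324 = 724
|WJ|² = (-15−4)² + (7−(-8))² = 361 + 225 = 586
724 > 586, so J is closer.

J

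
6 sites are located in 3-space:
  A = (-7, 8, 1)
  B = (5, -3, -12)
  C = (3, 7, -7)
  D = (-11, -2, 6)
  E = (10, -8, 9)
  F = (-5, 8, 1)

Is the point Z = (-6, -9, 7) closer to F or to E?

Compare squared distances:
|ZF|² = (-6−(-5))² + (-9−8)² + (7−1)² = 1 + 289 + 36 = 326
|ZE|² = (-6−10)² + (-9−(-8))² + (7−9)² = 256 + 1 + 4 = 261
326 > 261, so E is closer.

E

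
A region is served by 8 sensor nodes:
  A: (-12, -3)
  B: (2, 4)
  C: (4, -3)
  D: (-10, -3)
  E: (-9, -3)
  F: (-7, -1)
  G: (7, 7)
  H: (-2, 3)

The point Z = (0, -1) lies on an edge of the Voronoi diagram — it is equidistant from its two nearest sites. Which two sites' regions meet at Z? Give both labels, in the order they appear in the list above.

C and H

Squared distances from Z to each site:
|ZA|² = (0−(-12))² + (-1−(-3))² = 144 + 4 = 148
|ZB|² = (0−2)² + (-1−4)² = 4 + 25 = 29
|ZC|² = (0−4)² + (-1−(-3))² = 16 + 4 = 20
|ZD|² = (0−(-10))² + (-1−(-3))² = 100 + 4 = 104
|ZE|² = (0−(-9))² + (-1−(-3))² = 81 + 4 = 85
|ZF|² = (0−(-7))² + (-1−(-1))² = 49 + 0 = 49
|ZG|² = (0−7)² + (-1−7)² = 49 + 64 = 113
|ZH|² = (0−(-2))² + (-1−3)² = 4 + 16 = 20
Z is equidistant from C and H (both at squared distance 20), and every other site is strictly farther — so Z lies on the C–H Voronoi edge.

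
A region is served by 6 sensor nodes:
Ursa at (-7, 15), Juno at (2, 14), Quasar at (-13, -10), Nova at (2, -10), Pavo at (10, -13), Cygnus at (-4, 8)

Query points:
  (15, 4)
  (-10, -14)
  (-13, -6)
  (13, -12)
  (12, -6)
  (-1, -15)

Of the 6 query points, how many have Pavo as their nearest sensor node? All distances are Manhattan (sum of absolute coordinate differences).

(15, 4) — d to each: Ursa:33, Juno:23, Quasar:42, Nova:27, Pavo:22, Cygnus:23 → nearest is Pavo
(-10, -14) — d to each: Ursa:32, Juno:40, Quasar:7, Nova:16, Pavo:21, Cygnus:28 → nearest is Quasar
(-13, -6) — d to each: Ursa:27, Juno:35, Quasar:4, Nova:19, Pavo:30, Cygnus:23 → nearest is Quasar
(13, -12) — d to each: Ursa:47, Juno:37, Quasar:28, Nova:13, Pavo:4, Cygnus:37 → nearest is Pavo
(12, -6) — d to each: Ursa:40, Juno:30, Quasar:29, Nova:14, Pavo:9, Cygnus:30 → nearest is Pavo
(-1, -15) — d to each: Ursa:36, Juno:32, Quasar:17, Nova:8, Pavo:13, Cygnus:26 → nearest is Nova
3 of the 6 points have Pavo as nearest.

3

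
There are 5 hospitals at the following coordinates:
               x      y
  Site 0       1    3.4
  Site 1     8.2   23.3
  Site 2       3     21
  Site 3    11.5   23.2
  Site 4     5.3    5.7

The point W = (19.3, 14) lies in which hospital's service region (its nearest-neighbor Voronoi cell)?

Compare squared distances (the ordering matches that of the actual distances):
d²(W, Site 0) = (19.3−1)² + (14−3.4)² = 334.89 + 112.36 = 447.25
d²(W, Site 1) = (19.3−8.2)² + (14−23.3)² = 123.21 + 86.49 = 209.7
d²(W, Site 2) = (19.3−3)² + (14−21)² = 265.69 + 49 = 314.69
d²(W, Site 3) = (19.3−11.5)² + (14−23.2)² = 60.84 + 84.64 = 145.48
d²(W, Site 4) = (19.3−5.3)² + (14−5.7)² = 196 + 68.89 = 264.89
Site 3 is nearest.

Site 3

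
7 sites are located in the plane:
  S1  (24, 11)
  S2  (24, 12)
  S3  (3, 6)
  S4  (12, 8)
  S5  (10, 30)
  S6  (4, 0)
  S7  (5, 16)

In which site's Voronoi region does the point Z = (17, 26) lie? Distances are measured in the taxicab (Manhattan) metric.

S5

d(Z,S1) = |17−24| + |26−11| = 7 + 15 = 22
d(Z,S2) = |17−24| + |26−12| = 7 + 14 = 21
d(Z,S3) = |17−3| + |26−6| = 14 + 20 = 34
d(Z,S4) = |17−12| + |26−8| = 5 + 18 = 23
d(Z,S5) = |17−10| + |26−30| = 7 + 4 = 11
d(Z,S6) = |17−4| + |26−0| = 13 + 26 = 39
d(Z,S7) = |17−5| + |26−16| = 12 + 10 = 22
Minimum is at S5.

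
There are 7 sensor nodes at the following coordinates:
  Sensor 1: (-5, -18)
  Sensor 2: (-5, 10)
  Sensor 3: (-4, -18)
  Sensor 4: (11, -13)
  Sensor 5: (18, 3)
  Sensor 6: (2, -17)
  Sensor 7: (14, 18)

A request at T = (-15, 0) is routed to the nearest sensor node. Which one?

Sensor 2

Compare squared distances (the ordering matches that of the actual distances):
d²(T, Sensor 1) = (-15−(-5))² + (0−(-18))² = 100 + 324 = 424
d²(T, Sensor 2) = (-15−(-5))² + (0−10)² = 100 + 100 = 200
d²(T, Sensor 3) = (-15−(-4))² + (0−(-18))² = 121 + 324 = 445
d²(T, Sensor 4) = (-15−11)² + (0−(-13))² = 676 + 169 = 845
d²(T, Sensor 5) = (-15−18)² + (0−3)² = 1089 + 9 = 1098
d²(T, Sensor 6) = (-15−2)² + (0−(-17))² = 289 + 289 = 578
d²(T, Sensor 7) = (-15−14)² + (0−18)² = 841 + 324 = 1165
The smallest is to Sensor 2, so T lies in the Voronoi region of Sensor 2.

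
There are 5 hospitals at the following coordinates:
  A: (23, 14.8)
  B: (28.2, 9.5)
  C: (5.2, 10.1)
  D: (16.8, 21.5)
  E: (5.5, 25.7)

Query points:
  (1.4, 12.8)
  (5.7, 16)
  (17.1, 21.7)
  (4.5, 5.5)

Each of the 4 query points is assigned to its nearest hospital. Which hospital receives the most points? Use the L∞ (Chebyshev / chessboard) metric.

C

(1.4, 12.8) — d to each: A:21.6, B:26.8, C:3.8, D:15.4, E:12.9 → nearest is C
(5.7, 16) — d to each: A:17.3, B:22.5, C:5.9, D:11.1, E:9.7 → nearest is C
(17.1, 21.7) — d to each: A:6.9, B:12.2, C:11.9, D:0.3, E:11.6 → nearest is D
(4.5, 5.5) — d to each: A:18.5, B:23.7, C:4.6, D:16, E:20.2 → nearest is C
Tally — C:3, D:1. C captures the most (3).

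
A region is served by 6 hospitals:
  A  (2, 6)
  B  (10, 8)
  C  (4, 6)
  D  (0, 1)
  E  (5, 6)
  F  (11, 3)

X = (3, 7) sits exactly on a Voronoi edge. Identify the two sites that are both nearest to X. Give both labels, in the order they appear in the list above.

Squared distances from X to each site:
|XA|² = (3−2)² + (7−6)² = 1 + 1 = 2
|XB|² = (3−10)² + (7−8)² = 49 + 1 = 50
|XC|² = (3−4)² + (7−6)² = 1 + 1 = 2
|XD|² = (3−0)² + (7−1)² = 9 + 36 = 45
|XE|² = (3−5)² + (7−6)² = 4 + 1 = 5
|XF|² = (3−11)² + (7−3)² = 64 + 16 = 80
X is equidistant from A and C (both at squared distance 2), and every other site is strictly farther — so X lies on the A–C Voronoi edge.

A and C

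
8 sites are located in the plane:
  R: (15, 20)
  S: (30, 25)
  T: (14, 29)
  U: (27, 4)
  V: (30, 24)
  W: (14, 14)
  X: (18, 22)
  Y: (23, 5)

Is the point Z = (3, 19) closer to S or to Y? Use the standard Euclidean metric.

Compare squared distances:
|ZS|² = (3−30)² + (19−25)² = 729 + 36 = 765
|ZY|² = (3−23)² + (19−5)² = 400 + 196 = 596
765 > 596, so Y is closer.

Y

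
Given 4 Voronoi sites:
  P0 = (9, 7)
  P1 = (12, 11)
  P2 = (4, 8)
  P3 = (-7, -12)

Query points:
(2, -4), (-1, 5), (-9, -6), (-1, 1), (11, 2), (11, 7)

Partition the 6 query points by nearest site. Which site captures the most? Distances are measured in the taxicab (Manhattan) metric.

P2

(2, -4) — d to each: P0:18, P1:25, P2:14, P3:17 → nearest is P2
(-1, 5) — d to each: P0:12, P1:19, P2:8, P3:23 → nearest is P2
(-9, -6) — d to each: P0:31, P1:38, P2:27, P3:8 → nearest is P3
(-1, 1) — d to each: P0:16, P1:23, P2:12, P3:19 → nearest is P2
(11, 2) — d to each: P0:7, P1:10, P2:13, P3:32 → nearest is P0
(11, 7) — d to each: P0:2, P1:5, P2:8, P3:37 → nearest is P0
Tally — P0:2, P2:3, P3:1. P2 captures the most (3).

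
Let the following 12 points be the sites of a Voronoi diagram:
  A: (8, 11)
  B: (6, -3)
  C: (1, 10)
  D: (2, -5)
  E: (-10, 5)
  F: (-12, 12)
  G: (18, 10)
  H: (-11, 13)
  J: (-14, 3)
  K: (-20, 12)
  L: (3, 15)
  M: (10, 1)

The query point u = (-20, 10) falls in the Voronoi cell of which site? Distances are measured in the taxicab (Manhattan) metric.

K

d(u,A) = |-20−8| + |10−11| = 28 + 1 = 29
d(u,B) = |-20−6| + |10−(-3)| = 26 + 13 = 39
d(u,C) = |-20−1| + |10−10| = 21 + 0 = 21
d(u,D) = |-20−2| + |10−(-5)| = 22 + 15 = 37
d(u,E) = |-20−(-10)| + |10−5| = 10 + 5 = 15
d(u,F) = |-20−(-12)| + |10−12| = 8 + 2 = 10
d(u,G) = |-20−18| + |10−10| = 38 + 0 = 38
d(u,H) = |-20−(-11)| + |10−13| = 9 + 3 = 12
d(u,J) = |-20−(-14)| + |10−3| = 6 + 7 = 13
d(u,K) = |-20−(-20)| + |10−12| = 0 + 2 = 2
d(u,L) = |-20−3| + |10−15| = 23 + 5 = 28
d(u,M) = |-20−10| + |10−1| = 30 + 9 = 39
Minimum is at K.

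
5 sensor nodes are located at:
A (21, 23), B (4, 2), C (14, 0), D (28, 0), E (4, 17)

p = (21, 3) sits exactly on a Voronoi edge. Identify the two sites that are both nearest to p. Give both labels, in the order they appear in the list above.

Squared distances from p to each site:
|pA|² = (21−21)² + (3−23)² = 0 + 400 = 400
|pB|² = (21−4)² + (3−2)² = 289 + 1 = 290
|pC|² = (21−14)² + (3−0)² = 49 + 9 = 58
|pD|² = (21−28)² + (3−0)² = 49 + 9 = 58
|pE|² = (21−4)² + (3−17)² = 289 + 196 = 485
p is equidistant from C and D (both at squared distance 58), and every other site is strictly farther — so p lies on the C–D Voronoi edge.

C and D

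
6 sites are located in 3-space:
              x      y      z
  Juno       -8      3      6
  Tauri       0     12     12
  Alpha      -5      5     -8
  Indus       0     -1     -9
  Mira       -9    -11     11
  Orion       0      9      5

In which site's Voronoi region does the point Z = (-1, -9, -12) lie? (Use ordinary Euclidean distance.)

Compare squared distances (the ordering matches that of the actual distances):
d²(Z, Juno) = (-1−(-8))² + (-9−3)² + (-12−6)² = 49 + 144 + 324 = 517
d²(Z, Tauri) = (-1−0)² + (-9−12)² + (-12−12)² = 1 + 441 + 576 = 1018
d²(Z, Alpha) = (-1−(-5))² + (-9−5)² + (-12−(-8))² = 16 + 196 + 16 = 228
d²(Z, Indus) = (-1−0)² + (-9−(-1))² + (-12−(-9))² = 1 + 64 + 9 = 74
d²(Z, Mira) = (-1−(-9))² + (-9−(-11))² + (-12−11)² = 64 + 4 + 529 = 597
d²(Z, Orion) = (-1−0)² + (-9−9)² + (-12−5)² = 1 + 324 + 289 = 614
Minimum is at Indus.

Indus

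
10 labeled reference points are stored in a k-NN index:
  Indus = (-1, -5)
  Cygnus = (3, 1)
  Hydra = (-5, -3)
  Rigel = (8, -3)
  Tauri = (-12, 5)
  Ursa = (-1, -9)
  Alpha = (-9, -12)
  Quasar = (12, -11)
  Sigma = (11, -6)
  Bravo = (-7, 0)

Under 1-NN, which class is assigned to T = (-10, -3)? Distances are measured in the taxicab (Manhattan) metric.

Hydra

d(T, Indus) = 9 + 2 = 11
d(T, Cygnus) = 13 + 4 = 17
d(T, Hydra) = 5 + 0 = 5
d(T, Rigel) = 18 + 0 = 18
d(T, Tauri) = 2 + 8 = 10
d(T, Ursa) = 9 + 6 = 15
d(T, Alpha) = 1 + 9 = 10
d(T, Quasar) = 22 + 8 = 30
d(T, Sigma) = 21 + 3 = 24
d(T, Bravo) = 3 + 3 = 6
The smallest is to Hydra, so T lies in the Voronoi region of Hydra.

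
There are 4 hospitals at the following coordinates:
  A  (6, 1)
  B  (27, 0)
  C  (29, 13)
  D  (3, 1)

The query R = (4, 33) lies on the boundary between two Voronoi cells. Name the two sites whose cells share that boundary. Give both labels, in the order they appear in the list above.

C and D

Squared distances from R to each site:
|RA|² = (4−6)² + (33−1)² = 4 + 1024 = 1028
|RB|² = (4−27)² + (33−0)² = 529 + 1089 = 1618
|RC|² = (4−29)² + (33−13)² = 625 + 400 = 1025
|RD|² = (4−3)² + (33−1)² = 1 + 1024 = 1025
R is equidistant from C and D (both at squared distance 1025), and every other site is strictly farther — so R lies on the C–D Voronoi edge.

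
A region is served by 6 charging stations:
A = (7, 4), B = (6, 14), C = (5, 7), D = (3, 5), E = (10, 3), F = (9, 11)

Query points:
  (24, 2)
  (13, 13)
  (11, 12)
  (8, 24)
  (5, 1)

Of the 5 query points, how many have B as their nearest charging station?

(24, 2) — d² to each: A:293, B:468, C:386, D:450, E:197, F:306 → nearest is E
(13, 13) — d² to each: A:117, B:50, C:100, D:164, E:109, F:20 → nearest is F
(11, 12) — d² to each: A:80, B:29, C:61, D:113, E:82, F:5 → nearest is F
(8, 24) — d² to each: A:401, B:104, C:298, D:386, E:445, F:170 → nearest is B
(5, 1) — d² to each: A:13, B:170, C:36, D:20, E:29, F:116 → nearest is A
1 of the 5 points has B as nearest.

1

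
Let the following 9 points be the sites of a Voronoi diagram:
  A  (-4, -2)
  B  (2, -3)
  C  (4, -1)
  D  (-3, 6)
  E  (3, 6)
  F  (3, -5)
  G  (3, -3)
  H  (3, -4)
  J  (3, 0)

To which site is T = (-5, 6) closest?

Since √ is increasing, it suffices to compare squared distances:
|TA|² = (-5−(-4))² + (6−(-2))² = 1 + 64 = 65
|TB|² = (-5−2)² + (6−(-3))² = 49 + 81 = 130
|TC|² = (-5−4)² + (6−(-1))² = 81 + 49 = 130
|TD|² = (-5−(-3))² + (6−6)² = 4 + 0 = 4
|TE|² = (-5−3)² + (6−6)² = 64 + 0 = 64
|TF|² = (-5−3)² + (6−(-5))² = 64 + 121 = 185
|TG|² = (-5−3)² + (6−(-3))² = 64 + 81 = 145
|TH|² = (-5−3)² + (6−(-4))² = 64 + 100 = 164
|TJ|² = (-5−3)² + (6−0)² = 64 + 36 = 100
Minimum is at D.

D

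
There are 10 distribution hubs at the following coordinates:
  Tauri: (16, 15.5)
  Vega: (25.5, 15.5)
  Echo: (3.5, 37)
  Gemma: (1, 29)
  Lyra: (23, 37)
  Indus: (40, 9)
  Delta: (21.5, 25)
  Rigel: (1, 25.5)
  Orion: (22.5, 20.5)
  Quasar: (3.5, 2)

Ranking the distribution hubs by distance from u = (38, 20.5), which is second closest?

Since √ is increasing, it suffices to compare squared distances:
d²(u, Tauri) = (38−16)² + (20.5−15.5)² = 484 + 25 = 509
d²(u, Vega) = (38−25.5)² + (20.5−15.5)² = 156.25 + 25 = 181.25
d²(u, Echo) = (38−3.5)² + (20.5−37)² = 1190.25 + 272.25 = 1462.5
d²(u, Gemma) = (38−1)² + (20.5−29)² = 1369 + 72.25 = 1441.25
d²(u, Lyra) = (38−23)² + (20.5−37)² = 225 + 272.25 = 497.25
d²(u, Indus) = (38−40)² + (20.5−9)² = 4 + 132.25 = 136.25
d²(u, Delta) = (38−21.5)² + (20.5−25)² = 272.25 + 20.25 = 292.5
d²(u, Rigel) = (38−1)² + (20.5−25.5)² = 1369 + 25 = 1394
d²(u, Orion) = (38−22.5)² + (20.5−20.5)² = 240.25 + 0 = 240.25
d²(u, Quasar) = (38−3.5)² + (20.5−2)² = 1190.25 + 342.25 = 1532.5
Sorted ascending: Indus, Vega, Orion, … — the second-nearest is Vega.

Vega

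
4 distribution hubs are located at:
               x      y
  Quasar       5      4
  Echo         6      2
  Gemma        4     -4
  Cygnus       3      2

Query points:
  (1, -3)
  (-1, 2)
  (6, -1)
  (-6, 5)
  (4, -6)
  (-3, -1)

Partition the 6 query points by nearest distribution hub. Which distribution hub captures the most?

(1, -3) — d² to each: Quasar:65, Echo:50, Gemma:10, Cygnus:29 → nearest is Gemma
(-1, 2) — d² to each: Quasar:40, Echo:49, Gemma:61, Cygnus:16 → nearest is Cygnus
(6, -1) — d² to each: Quasar:26, Echo:9, Gemma:13, Cygnus:18 → nearest is Echo
(-6, 5) — d² to each: Quasar:122, Echo:153, Gemma:181, Cygnus:90 → nearest is Cygnus
(4, -6) — d² to each: Quasar:101, Echo:68, Gemma:4, Cygnus:65 → nearest is Gemma
(-3, -1) — d² to each: Quasar:89, Echo:90, Gemma:58, Cygnus:45 → nearest is Cygnus
Tally — Echo:1, Gemma:2, Cygnus:3. Cygnus captures the most (3).

Cygnus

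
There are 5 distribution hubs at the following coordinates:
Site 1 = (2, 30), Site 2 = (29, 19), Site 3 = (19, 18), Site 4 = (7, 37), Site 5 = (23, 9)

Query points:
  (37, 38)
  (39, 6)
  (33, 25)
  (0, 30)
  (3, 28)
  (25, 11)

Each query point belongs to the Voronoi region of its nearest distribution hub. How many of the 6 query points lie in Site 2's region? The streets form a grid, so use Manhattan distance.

2

(37, 38) — d to each: Site 1:43, Site 2:27, Site 3:38, Site 4:31, Site 5:43 → nearest is Site 2
(39, 6) — d to each: Site 1:61, Site 2:23, Site 3:32, Site 4:63, Site 5:19 → nearest is Site 5
(33, 25) — d to each: Site 1:36, Site 2:10, Site 3:21, Site 4:38, Site 5:26 → nearest is Site 2
(0, 30) — d to each: Site 1:2, Site 2:40, Site 3:31, Site 4:14, Site 5:44 → nearest is Site 1
(3, 28) — d to each: Site 1:3, Site 2:35, Site 3:26, Site 4:13, Site 5:39 → nearest is Site 1
(25, 11) — d to each: Site 1:42, Site 2:12, Site 3:13, Site 4:44, Site 5:4 → nearest is Site 5
2 of the 6 points have Site 2 as nearest.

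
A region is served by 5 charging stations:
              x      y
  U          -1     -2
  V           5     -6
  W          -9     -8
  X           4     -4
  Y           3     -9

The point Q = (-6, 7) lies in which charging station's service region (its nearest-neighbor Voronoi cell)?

Since √ is increasing, it suffices to compare squared distances:
|QU|² = (-6−(-1))² + (7−(-2))² = 25 + 81 = 106
|QV|² = (-6−5)² + (7−(-6))² = 121 + 169 = 290
|QW|² = (-6−(-9))² + (7−(-8))² = 9 + 225 = 234
|QX|² = (-6−4)² + (7−(-4))² = 100 + 121 = 221
|QY|² = (-6−3)² + (7−(-9))² = 81 + 256 = 337
U is nearest.

U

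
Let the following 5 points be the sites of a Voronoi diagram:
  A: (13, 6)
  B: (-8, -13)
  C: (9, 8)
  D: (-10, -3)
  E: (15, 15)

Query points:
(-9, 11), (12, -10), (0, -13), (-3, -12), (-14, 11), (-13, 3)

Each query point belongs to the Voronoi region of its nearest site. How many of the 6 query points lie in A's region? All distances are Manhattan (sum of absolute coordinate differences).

1

(-9, 11) — d to each: A:27, B:25, C:21, D:15, E:28 → nearest is D
(12, -10) — d to each: A:17, B:23, C:21, D:29, E:28 → nearest is A
(0, -13) — d to each: A:32, B:8, C:30, D:20, E:43 → nearest is B
(-3, -12) — d to each: A:34, B:6, C:32, D:16, E:45 → nearest is B
(-14, 11) — d to each: A:32, B:30, C:26, D:18, E:33 → nearest is D
(-13, 3) — d to each: A:29, B:21, C:27, D:9, E:40 → nearest is D
1 of the 6 points has A as nearest.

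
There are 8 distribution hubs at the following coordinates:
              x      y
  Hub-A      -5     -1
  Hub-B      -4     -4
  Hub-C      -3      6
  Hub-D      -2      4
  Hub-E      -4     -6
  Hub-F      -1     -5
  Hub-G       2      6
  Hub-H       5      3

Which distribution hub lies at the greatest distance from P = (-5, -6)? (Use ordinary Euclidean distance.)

Hub-G

Since √ is increasing, it suffices to compare squared distances:
d²(P, Hub-A) = (-5−(-5))² + (-6−(-1))² = 0 + 25 = 25
d²(P, Hub-B) = (-5−(-4))² + (-6−(-4))² = 1 + 4 = 5
d²(P, Hub-C) = (-5−(-3))² + (-6−6)² = 4 + 144 = 148
d²(P, Hub-D) = (-5−(-2))² + (-6−4)² = 9 + 100 = 109
d²(P, Hub-E) = (-5−(-4))² + (-6−(-6))² = 1 + 0 = 1
d²(P, Hub-F) = (-5−(-1))² + (-6−(-5))² = 16 + 1 = 17
d²(P, Hub-G) = (-5−2)² + (-6−6)² = 49 + 144 = 193
d²(P, Hub-H) = (-5−5)² + (-6−3)² = 100 + 81 = 181
The largest is to Hub-G.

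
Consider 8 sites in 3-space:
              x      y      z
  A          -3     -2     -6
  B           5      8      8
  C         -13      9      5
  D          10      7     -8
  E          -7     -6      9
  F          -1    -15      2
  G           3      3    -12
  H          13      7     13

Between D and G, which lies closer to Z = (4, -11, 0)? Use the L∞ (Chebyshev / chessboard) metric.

d(Z,D) = max(6, 18, 8) = 18
d(Z,G) = max(1, 14, 12) = 14
18 > 14, so G is closer.

G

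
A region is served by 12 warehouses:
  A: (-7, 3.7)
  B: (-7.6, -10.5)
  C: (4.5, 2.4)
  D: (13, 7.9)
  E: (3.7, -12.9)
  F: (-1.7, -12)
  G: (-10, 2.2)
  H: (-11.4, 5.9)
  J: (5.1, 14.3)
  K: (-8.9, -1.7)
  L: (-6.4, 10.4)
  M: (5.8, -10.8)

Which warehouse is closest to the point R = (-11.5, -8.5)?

B

Since √ is increasing, it suffices to compare squared distances:
|RA|² = (-11.5−(-7))² + (-8.5−3.7)² = 20.25 + 148.84 = 169.09
|RB|² = (-11.5−(-7.6))² + (-8.5−(-10.5))² = 15.21 + 4 = 19.21
|RC|² = (-11.5−4.5)² + (-8.5−2.4)² = 256 + 118.81 = 374.81
|RD|² = (-11.5−13)² + (-8.5−7.9)² = 600.25 + 268.96 = 869.21
|RE|² = (-11.5−3.7)² + (-8.5−(-12.9))² = 231.04 + 19.36 = 250.4
|RF|² = (-11.5−(-1.7))² + (-8.5−(-12))² = 96.04 + 12.25 = 108.29
|RG|² = (-11.5−(-10))² + (-8.5−2.2)² = 2.25 + 114.49 = 116.74
|RH|² = (-11.5−(-11.4))² + (-8.5−5.9)² = 0.01 + 207.36 = 207.37
|RJ|² = (-11.5−5.1)² + (-8.5−14.3)² = 275.56 + 519.84 = 795.4
|RK|² = (-11.5−(-8.9))² + (-8.5−(-1.7))² = 6.76 + 46.24 = 53
|RL|² = (-11.5−(-6.4))² + (-8.5−10.4)² = 26.01 + 357.21 = 383.22
|RM|² = (-11.5−5.8)² + (-8.5−(-10.8))² = 299.29 + 5.29 = 304.58
B is nearest.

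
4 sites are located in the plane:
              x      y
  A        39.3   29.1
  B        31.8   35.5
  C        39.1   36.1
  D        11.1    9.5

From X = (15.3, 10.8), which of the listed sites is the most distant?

Since √ is increasing, it suffices to compare squared distances:
|XA|² = (15.3−39.3)² + (10.8−29.1)² = 576 + 334.89 = 910.89
|XB|² = (15.3−31.8)² + (10.8−35.5)² = 272.25 + 610.09 = 882.34
|XC|² = (15.3−39.1)² + (10.8−36.1)² = 566.44 + 640.09 = 1206.53
|XD|² = (15.3−11.1)² + (10.8−9.5)² = 17.64 + 1.69 = 19.33
The largest is to C.

C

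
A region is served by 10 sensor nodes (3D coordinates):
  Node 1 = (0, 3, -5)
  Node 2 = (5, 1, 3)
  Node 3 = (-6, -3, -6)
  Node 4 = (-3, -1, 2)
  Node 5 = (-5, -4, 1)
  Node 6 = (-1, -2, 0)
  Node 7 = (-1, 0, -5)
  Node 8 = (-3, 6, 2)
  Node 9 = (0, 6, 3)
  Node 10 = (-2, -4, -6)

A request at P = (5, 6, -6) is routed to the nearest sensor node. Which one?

Since √ is increasing, it suffices to compare squared distances:
d²(P, Node 1) = (5−0)² + (6−3)² + (-6−(-5))² = 25 + 9 + 1 = 35
d²(P, Node 2) = (5−5)² + (6−1)² + (-6−3)² = 0 + 25 + 81 = 106
d²(P, Node 3) = (5−(-6))² + (6−(-3))² + (-6−(-6))² = 121 + 81 + 0 = 202
d²(P, Node 4) = (5−(-3))² + (6−(-1))² + (-6−2)² = 64 + 49 + 64 = 177
d²(P, Node 5) = (5−(-5))² + (6−(-4))² + (-6−1)² = 100 + 100 + 49 = 249
d²(P, Node 6) = (5−(-1))² + (6−(-2))² + (-6−0)² = 36 + 64 + 36 = 136
d²(P, Node 7) = (5−(-1))² + (6−0)² + (-6−(-5))² = 36 + 36 + 1 = 73
d²(P, Node 8) = (5−(-3))² + (6−6)² + (-6−2)² = 64 + 0 + 64 = 128
d²(P, Node 9) = (5−0)² + (6−6)² + (-6−3)² = 25 + 0 + 81 = 106
d²(P, Node 10) = (5−(-2))² + (6−(-4))² + (-6−(-6))² = 49 + 100 + 0 = 149
The smallest is to Node 1, so P lies in the Voronoi region of Node 1.

Node 1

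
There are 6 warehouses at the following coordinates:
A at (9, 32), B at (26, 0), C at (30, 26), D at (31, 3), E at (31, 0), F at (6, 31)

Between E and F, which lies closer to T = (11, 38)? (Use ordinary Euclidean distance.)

F

Compare squared distances:
|TE|² = (11−31)² + (38−0)² = 400 + 1444 = 1844
|TF|² = (11−6)² + (38−31)² = 25 + 49 = 74
1844 > 74, so F is closer.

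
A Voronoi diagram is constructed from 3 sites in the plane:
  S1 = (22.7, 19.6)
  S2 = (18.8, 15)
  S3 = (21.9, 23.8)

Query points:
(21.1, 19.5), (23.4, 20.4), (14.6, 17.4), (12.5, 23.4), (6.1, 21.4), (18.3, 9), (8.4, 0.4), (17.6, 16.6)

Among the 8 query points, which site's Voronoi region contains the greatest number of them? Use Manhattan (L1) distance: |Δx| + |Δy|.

(21.1, 19.5) — d to each: S1:1.7, S2:6.8, S3:5.1 → nearest is S1
(23.4, 20.4) — d to each: S1:1.5, S2:10, S3:4.9 → nearest is S1
(14.6, 17.4) — d to each: S1:10.3, S2:6.6, S3:13.7 → nearest is S2
(12.5, 23.4) — d to each: S1:14, S2:14.7, S3:9.8 → nearest is S3
(6.1, 21.4) — d to each: S1:18.4, S2:19.1, S3:18.2 → nearest is S3
(18.3, 9) — d to each: S1:15, S2:6.5, S3:18.4 → nearest is S2
(8.4, 0.4) — d to each: S1:33.5, S2:25, S3:36.9 → nearest is S2
(17.6, 16.6) — d to each: S1:8.1, S2:2.8, S3:11.5 → nearest is S2
Tally — S1:2, S2:4, S3:2. S2 captures the most (4).

S2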